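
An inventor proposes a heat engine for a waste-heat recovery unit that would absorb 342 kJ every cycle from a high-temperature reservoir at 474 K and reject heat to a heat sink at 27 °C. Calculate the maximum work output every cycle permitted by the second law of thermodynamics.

T_C = 27 °C → 27 + 273.15 = 300.15 K.
The upper bound on efficiency is η_max = 1 − T_C/T_H = 1 − 300.15/474.00 = 0.3668.
W_max = η_max · Q_H = 0.3668 × 342 = 125 kJ.

W_max ≈ 125 kJ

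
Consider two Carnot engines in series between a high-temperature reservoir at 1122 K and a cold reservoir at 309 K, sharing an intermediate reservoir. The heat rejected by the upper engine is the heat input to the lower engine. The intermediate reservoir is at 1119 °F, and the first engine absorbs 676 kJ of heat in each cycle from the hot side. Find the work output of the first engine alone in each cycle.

T_m = 1119 °F → (1119 − 32) × 5/9 = 603.89 °C = 877.04 K.
First-stage efficiency η₁ = 1 − T_m/T_H = 1 − 877.04/1122.00 = 0.2183.
W₁ = η₁·Q_H = 0.2183 × 676 = 148 kJ.

W₁ ≈ 148 kJ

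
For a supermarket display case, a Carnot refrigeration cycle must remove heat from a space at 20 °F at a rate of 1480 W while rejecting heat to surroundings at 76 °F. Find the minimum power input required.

Ẇ_in ≈ 172.8 W

T_H = 76 °F → (76 − 32) × 5/9 = 24.44 °C = 297.59 K.
T_C = 20 °F → (20 − 32) × 5/9 = -6.67 °C = 266.48 K.
COP_R = T_C/(T_H − T_C) = 266.48/31.11 = 8.5655.
W = Q_C/COP_R = 1480/8.5655 = 172.8 W.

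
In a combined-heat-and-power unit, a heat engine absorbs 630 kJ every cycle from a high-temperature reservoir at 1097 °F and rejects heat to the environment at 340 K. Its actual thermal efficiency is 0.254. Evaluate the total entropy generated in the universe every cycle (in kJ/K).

T_H = 1097 °F → (1097 − 32) × 5/9 = 591.67 °C = 864.82 K.
W = η·Q_H = 0.254 × 630 = 160.0 kJ, so Q_C = Q_H − W = 470.0 kJ.
The hot reservoir loses entropy Q_H/T_H = 630/864.82 = 0.7285 kJ/K; the cold reservoir gains Q_C/T_C = 470.0/340.00 = 1.382 kJ/K.
ΔS_univ = −Q_H/T_H + Q_C/T_C = 0.654 kJ/K (> 0, since η = 0.254 < η_Carnot = 0.607).

ΔS_univ ≈ 0.654 kJ/K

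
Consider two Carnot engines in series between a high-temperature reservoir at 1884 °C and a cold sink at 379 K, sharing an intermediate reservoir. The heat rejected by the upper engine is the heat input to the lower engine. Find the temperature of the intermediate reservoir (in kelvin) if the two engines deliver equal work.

T_m ≈ 1270 K

T_H = 1884 °C → 1884 + 273.15 = 2157.15 K.
For reversible stages Q_m = Q_H·(T_m/T_H). Setting W₁ = Q_H(1 − T_m/T_H) equal to W₂ = Q_m(1 − T_C/T_m) = Q_H·(T_m − T_C)/T_H gives T_H − T_m = T_m − T_C, so T_m = (T_H + T_C)/2 = (2157.15 + 379.00)/2 = 1270 K.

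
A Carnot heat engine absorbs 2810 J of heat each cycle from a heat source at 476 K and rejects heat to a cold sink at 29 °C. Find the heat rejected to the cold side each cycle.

Q_C ≈ 1780 J

T_C = 29 °C → 29 + 273.15 = 302.15 K.
Carnot efficiency: η = 1 − T_C/T_H = 1 − 302.15/476.00 = 0.3652.
For a reversible cycle Q_C/Q_H = T_C/T_H, so Q_C = 2810 × 302.15/476.00 = 1780 J.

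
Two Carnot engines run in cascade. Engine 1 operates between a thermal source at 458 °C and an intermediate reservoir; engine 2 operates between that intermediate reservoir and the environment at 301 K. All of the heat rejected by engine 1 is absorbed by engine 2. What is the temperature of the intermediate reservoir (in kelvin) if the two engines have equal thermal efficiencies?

T_m ≈ 469 K

T_H = 458 °C → 458 + 273.15 = 731.15 K.
Equal efficiencies require 1 − T_m/T_H = 1 − T_C/T_m, i.e. T_m/T_H = T_C/T_m, so T_m = √(T_H·T_C) = √(731.15 × 301.00) = 469 K.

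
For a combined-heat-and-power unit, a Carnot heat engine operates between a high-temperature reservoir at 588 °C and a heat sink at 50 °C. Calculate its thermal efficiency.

η ≈ 0.625

T_H = 588 °C → 588 + 273.15 = 861.15 K.
T_C = 50 °C → 50 + 273.15 = 323.15 K.
η_rev = 1 − T_C/T_H = 1 − 323.15/861.15 = 0.625.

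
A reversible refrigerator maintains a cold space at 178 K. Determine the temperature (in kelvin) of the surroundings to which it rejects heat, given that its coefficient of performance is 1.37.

T_H ≈ 307.9 K

COP_R = T_C/(T_H − T_C) ⇒ T_H = T_C·(1 + 1/COP_R) = 178.00 × (1 + 1/1.37) = 307.9 K.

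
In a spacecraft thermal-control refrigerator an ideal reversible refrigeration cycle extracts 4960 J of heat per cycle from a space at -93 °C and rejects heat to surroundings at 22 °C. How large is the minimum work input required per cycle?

W_in ≈ 3166 J

T_H = 22 °C → 22 + 273.15 = 295.15 K.
T_C = -93 °C → -93 + 273.15 = 180.15 K.
The reversible coefficient of performance is COP_R = T_C/(T_H − T_C) = 180.15/115.00 = 1.5665.
W = Q_C/COP_R = 4960/1.5665 = 3166 J.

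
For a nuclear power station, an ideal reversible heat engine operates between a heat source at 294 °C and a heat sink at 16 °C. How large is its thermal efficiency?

T_H = 294 °C → 294 + 273.15 = 567.15 K.
T_C = 16 °C → 16 + 273.15 = 289.15 K.
Carnot efficiency: η = 1 − T_C/T_H = 1 − 289.15/567.15 = 0.490.

η ≈ 0.490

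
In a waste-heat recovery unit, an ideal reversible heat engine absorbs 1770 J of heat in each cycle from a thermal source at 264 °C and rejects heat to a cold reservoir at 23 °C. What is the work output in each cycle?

W ≈ 794 J

T_H = 264 °C → 264 + 273.15 = 537.15 K.
T_C = 23 °C → 23 + 273.15 = 296.15 K.
Since the cycle is reversible, η = 1 − T_C/T_H = 1 − 296.15/537.15 = 0.4487.
W = η·Q_H = 0.4487 × 1770 = 794 J.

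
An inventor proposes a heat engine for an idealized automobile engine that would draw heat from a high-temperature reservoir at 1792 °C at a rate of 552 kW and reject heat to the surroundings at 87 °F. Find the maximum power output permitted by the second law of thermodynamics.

Ẇ_max ≈ 470.8 kW

T_H = 1792 °C → 1792 + 273.15 = 2065.15 K.
T_C = 87 °F → (87 − 32) × 5/9 = 30.56 °C = 303.71 K.
The second-law ceiling is the Carnot efficiency, η_max = 1 − T_C/T_H = 1 − 303.71/2065.15 = 0.8529.
W_max = η_max · Q_H = 0.8529 × 552 = 470.8 kW.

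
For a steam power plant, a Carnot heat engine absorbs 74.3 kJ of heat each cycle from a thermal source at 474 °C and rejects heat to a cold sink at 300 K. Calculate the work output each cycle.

T_H = 474 °C → 474 + 273.15 = 747.15 K.
For a reversible engine, η = 1 − T_C/T_H = 1 − 300.00/747.15 = 0.5985.
W = η·Q_H = 0.5985 × 74.3 = 44.5 kJ.

W ≈ 44.5 kJ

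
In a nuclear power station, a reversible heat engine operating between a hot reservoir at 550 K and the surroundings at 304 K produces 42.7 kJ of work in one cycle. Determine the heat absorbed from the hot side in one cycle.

Q_H ≈ 95.47 kJ

For a reversible engine, η = 1 − T_C/T_H = 1 − 304.00/550.00 = 0.4473.
Q_H = W/η = 42.7/0.4473 = 95.47 kJ.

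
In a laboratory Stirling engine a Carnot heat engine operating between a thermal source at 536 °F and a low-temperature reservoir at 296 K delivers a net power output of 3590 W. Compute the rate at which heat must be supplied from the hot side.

T_H = 536 °F → (536 − 32) × 5/9 = 280.00 °C = 553.15 K.
For a reversible engine, η = 1 − T_C/T_H = 1 − 296.00/553.15 = 0.4649.
Q_H = W/η = 3590/0.4649 = 7720 W.

Q̇_H ≈ 7720 W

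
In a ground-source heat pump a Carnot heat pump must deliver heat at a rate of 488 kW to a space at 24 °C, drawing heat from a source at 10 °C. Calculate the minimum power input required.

T_H = 24 °C → 24 + 273.15 = 297.15 K.
T_C = 10 °C → 10 + 273.15 = 283.15 K.
COP_HP = T_H/(T_H − T_C) = 297.15/14.00 = 21.2250.
W = Q_H/COP_HP = 488/21.2250 = 23.0 kW.

Ẇ_in ≈ 23.0 kW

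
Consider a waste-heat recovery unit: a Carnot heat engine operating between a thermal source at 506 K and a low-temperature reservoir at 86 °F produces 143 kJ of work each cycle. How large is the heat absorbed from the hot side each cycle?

Q_H ≈ 357 kJ

T_C = 86 °F → (86 − 32) × 5/9 = 30.00 °C = 303.15 K.
Carnot efficiency: η = 1 − T_C/T_H = 1 − 303.15/506.00 = 0.4009.
Q_H = W/η = 143/0.4009 = 357 kJ.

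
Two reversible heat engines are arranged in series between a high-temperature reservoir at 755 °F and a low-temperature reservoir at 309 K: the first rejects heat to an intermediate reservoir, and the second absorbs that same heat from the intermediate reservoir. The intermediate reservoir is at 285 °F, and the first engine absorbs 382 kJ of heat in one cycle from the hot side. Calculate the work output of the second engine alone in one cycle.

T_H = 755 °F → (755 − 32) × 5/9 = 401.67 °C = 674.82 K.
T_m = 285 °F → (285 − 32) × 5/9 = 140.56 °C = 413.71 K.
Heat entering the second stage: Q_m = Q_H·(T_m/T_H) = 382 × 413.71/674.82 = 234 kJ.
Second-stage efficiency η₂ = 1 − T_C/T_m = 1 − 309.00/413.71 = 0.2531, so W₂ = η₂·Q_m = 59.3 kJ.

W₂ ≈ 59.3 kJ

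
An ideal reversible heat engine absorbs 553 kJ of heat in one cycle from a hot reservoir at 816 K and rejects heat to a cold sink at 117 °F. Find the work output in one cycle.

W ≈ 335.9 kJ

T_C = 117 °F → (117 − 32) × 5/9 = 47.22 °C = 320.37 K.
For a reversible engine, η = 1 − T_C/T_H = 1 − 320.37/816.00 = 0.6074.
W = η·Q_H = 0.6074 × 553 = 335.9 kJ.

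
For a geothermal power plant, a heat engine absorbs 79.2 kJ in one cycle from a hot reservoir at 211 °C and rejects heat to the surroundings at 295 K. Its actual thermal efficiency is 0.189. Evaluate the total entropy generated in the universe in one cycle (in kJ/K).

T_H = 211 °C → 211 + 273.15 = 484.15 K.
W = η·Q_H = 0.189 × 79.2 = 14.97 kJ, so Q_C = Q_H − W = 64.23 kJ.
Entropy balance on the reservoirs: −Q_H/T_H = -0.1636 kJ/K, +Q_C/T_C = 0.2177 kJ/K.
ΔS_univ = −Q_H/T_H + Q_C/T_C = 0.0541 kJ/K (> 0, since η = 0.189 < η_Carnot = 0.391).

ΔS_univ ≈ 0.0541 kJ/K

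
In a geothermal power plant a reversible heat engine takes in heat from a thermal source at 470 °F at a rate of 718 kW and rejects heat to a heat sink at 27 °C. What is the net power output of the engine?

T_H = 470 °F → (470 − 32) × 5/9 = 243.33 °C = 516.48 K.
T_C = 27 °C → 27 + 273.15 = 300.15 K.
The Carnot efficiency is η = 1 − T_C/T_H = 1 − 300.15/516.48 = 0.4189.
W = η·Q_H = 0.4189 × 718 = 301 kW.

Ẇ ≈ 301 kW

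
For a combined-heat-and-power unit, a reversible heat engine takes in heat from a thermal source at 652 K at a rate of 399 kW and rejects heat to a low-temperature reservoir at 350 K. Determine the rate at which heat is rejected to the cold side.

Carnot efficiency: η = 1 − T_C/T_H = 1 − 350.00/652.00 = 0.4632.
For a reversible cycle Q_C/Q_H = T_C/T_H, so Q_C = 399 × 350.00/652.00 = 214 kW.

Q̇_C ≈ 214 kW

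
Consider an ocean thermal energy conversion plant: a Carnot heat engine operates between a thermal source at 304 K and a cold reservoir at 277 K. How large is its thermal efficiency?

The Carnot efficiency is η = 1 − T_C/T_H = 1 − 277.00/304.00 = 0.08882.

η ≈ 0.08882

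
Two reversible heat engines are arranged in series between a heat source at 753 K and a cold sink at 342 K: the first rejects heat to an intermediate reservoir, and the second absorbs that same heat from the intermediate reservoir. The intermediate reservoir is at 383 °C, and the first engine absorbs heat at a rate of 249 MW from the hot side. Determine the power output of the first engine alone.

T_m = 383 °C → 383 + 273.15 = 656.15 K.
First-stage efficiency η₁ = 1 − T_m/T_H = 1 − 656.15/753.00 = 0.1286.
W₁ = η₁·Q_H = 0.1286 × 249 = 32.0 MW.

Ẇ₁ ≈ 32.0 MW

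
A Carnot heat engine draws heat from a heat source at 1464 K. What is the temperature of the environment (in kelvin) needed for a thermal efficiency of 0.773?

From η = 1 − T_C/T_H, T_C = T_H·(1 − η) = 1464.00 × (1 − 0.773) = 332 K.

T_C ≈ 332 K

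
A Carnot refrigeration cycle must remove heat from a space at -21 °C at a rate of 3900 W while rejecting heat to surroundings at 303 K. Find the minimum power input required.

Ẇ_in ≈ 786.5 W

T_C = -21 °C → -21 + 273.15 = 252.15 K.
For a reversible refrigerator, COP_R = T_C/(T_H − T_C) = 252.15/50.85 = 4.9587.
W = Q_C/COP_R = 3900/4.9587 = 786.5 W.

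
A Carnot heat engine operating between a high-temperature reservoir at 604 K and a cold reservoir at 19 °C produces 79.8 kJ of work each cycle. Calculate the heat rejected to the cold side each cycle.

Q_C ≈ 74.8 kJ

T_C = 19 °C → 19 + 273.15 = 292.15 K.
η_rev = 1 − T_C/T_H = 1 − 292.15/604.00 = 0.5163.
Since Q_C/Q_H = T_C/T_H and Q_H = W/η, Q_C = W·T_C/(T_H − T_C) = 79.8 × 292.15/311.85 = 74.8 kJ.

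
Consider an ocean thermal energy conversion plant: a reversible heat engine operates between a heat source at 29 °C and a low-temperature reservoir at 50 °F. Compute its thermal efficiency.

η ≈ 0.0629

T_H = 29 °C → 29 + 273.15 = 302.15 K.
T_C = 50 °F → (50 − 32) × 5/9 = 10.00 °C = 283.15 K.
Carnot efficiency: η = 1 − T_C/T_H = 1 − 283.15/302.15 = 0.0629.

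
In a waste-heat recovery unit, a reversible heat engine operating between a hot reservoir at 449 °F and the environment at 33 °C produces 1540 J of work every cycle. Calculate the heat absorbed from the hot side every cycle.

T_H = 449 °F → (449 − 32) × 5/9 = 231.67 °C = 504.82 K.
T_C = 33 °C → 33 + 273.15 = 306.15 K.
Carnot efficiency: η = 1 − T_C/T_H = 1 − 306.15/504.82 = 0.3935.
Q_H = W/η = 1540/0.3935 = 3910 J.

Q_H ≈ 3910 J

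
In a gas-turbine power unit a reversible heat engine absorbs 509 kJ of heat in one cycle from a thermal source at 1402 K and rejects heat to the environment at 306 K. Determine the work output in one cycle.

W ≈ 397.9 kJ

For a reversible engine, η = 1 − T_C/T_H = 1 − 306.00/1402.00 = 0.7817.
W = η·Q_H = 0.7817 × 509 = 397.9 kJ.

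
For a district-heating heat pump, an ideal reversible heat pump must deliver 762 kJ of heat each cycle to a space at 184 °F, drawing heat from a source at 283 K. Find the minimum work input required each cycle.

T_H = 184 °F → (184 − 32) × 5/9 = 84.44 °C = 357.59 K.
Reversible heating COP: COP_HP = T_H/(T_H − T_C) = 357.59/74.59 = 4.7938.
W = Q_H/COP_HP = 762/4.7938 = 159 kJ.

W_in ≈ 159 kJ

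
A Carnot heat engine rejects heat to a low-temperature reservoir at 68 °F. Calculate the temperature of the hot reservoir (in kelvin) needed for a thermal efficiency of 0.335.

T_C = 68 °F → (68 − 32) × 5/9 = 20.00 °C = 293.15 K.
From η = 1 − T_C/T_H, solving for T_H gives T_H = T_C/(1 − η) = 293.15/(1 − 0.335) = 440.8 K.

T_H ≈ 440.8 K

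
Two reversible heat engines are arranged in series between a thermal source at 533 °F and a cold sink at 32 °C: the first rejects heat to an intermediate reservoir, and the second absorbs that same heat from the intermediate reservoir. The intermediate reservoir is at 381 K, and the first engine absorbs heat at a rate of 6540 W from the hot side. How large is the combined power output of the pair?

Ẇ_total ≈ 2920 W

T_H = 533 °F → (533 − 32) × 5/9 = 278.33 °C = 551.48 K.
T_C = 32 °C → 32 + 273.15 = 305.15 K.
Two reversible stages in series are equivalent to a single Carnot engine between T_H and T_C, so η_total = 1 − T_C/T_H = 1 − 305.15/551.48 = 0.4467.
W_total = η_total · Q_H = 0.4467 × 6540 = 2920 W.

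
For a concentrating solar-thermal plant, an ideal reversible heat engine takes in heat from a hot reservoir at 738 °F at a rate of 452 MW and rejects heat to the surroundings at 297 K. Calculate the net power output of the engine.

T_H = 738 °F → (738 − 32) × 5/9 = 392.22 °C = 665.37 K.
η_rev = 1 − T_C/T_H = 1 − 297.00/665.37 = 0.5536.
W = η·Q_H = 0.5536 × 452 = 250.2 MW.

Ẇ ≈ 250.2 MW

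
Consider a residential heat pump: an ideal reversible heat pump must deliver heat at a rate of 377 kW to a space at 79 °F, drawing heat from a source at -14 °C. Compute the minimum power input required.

Ẇ_in ≈ 50.5 kW

T_H = 79 °F → (79 − 32) × 5/9 = 26.11 °C = 299.26 K.
T_C = -14 °C → -14 + 273.15 = 259.15 K.
The Carnot heat-pump COP is COP_HP = T_H/(T_H − T_C) = 299.26/40.11 = 7.4608.
W = Q_H/COP_HP = 377/7.4608 = 50.5 kW.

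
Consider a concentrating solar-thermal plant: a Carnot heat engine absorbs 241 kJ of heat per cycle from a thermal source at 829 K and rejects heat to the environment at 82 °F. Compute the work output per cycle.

T_C = 82 °F → (82 − 32) × 5/9 = 27.78 °C = 300.93 K.
For a reversible engine, η = 1 − T_C/T_H = 1 − 300.93/829.00 = 0.6370.
W = η·Q_H = 0.6370 × 241 = 153.5 kJ.

W ≈ 153.5 kJ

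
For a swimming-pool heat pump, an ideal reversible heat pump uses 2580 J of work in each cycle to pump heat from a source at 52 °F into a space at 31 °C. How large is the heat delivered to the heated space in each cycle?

Q_H ≈ 39500 J

T_H = 31 °C → 31 + 273.15 = 304.15 K.
T_C = 52 °F → (52 − 32) × 5/9 = 11.11 °C = 284.26 K.
The Carnot heat-pump COP is COP_HP = T_H/(T_H − T_C) = 304.15/19.89 = 15.2925.
Q_H = COP_HP · W = 15.2925 × 2580 = 39500 J.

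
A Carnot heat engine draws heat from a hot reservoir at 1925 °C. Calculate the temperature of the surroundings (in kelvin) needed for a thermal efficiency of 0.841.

T_H = 1925 °C → 1925 + 273.15 = 2198.15 K.
From η = 1 − T_C/T_H, T_C = T_H·(1 − η) = 2198.15 × (1 − 0.841) = 349.5 K.

T_C ≈ 349.5 K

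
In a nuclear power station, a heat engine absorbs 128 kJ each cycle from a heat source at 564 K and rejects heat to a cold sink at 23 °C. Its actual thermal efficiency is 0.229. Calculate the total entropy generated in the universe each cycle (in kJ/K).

T_C = 23 °C → 23 + 273.15 = 296.15 K.
W = η·Q_H = 0.229 × 128 = 29.31 kJ, so Q_C = Q_H − W = 98.69 kJ.
The hot reservoir loses entropy Q_H/T_H = 128/564.00 = 0.2270 kJ/K; the cold reservoir gains Q_C/T_C = 98.69/296.15 = 0.3332 kJ/K.
ΔS_univ = −Q_H/T_H + Q_C/T_C = 0.106 kJ/K (> 0, since η = 0.229 < η_Carnot = 0.475).

ΔS_univ ≈ 0.106 kJ/K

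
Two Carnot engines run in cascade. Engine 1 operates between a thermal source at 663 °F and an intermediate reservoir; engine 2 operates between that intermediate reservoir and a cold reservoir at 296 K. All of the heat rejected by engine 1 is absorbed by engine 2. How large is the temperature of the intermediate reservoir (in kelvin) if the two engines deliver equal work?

T_H = 663 °F → (663 − 32) × 5/9 = 350.56 °C = 623.71 K.
For reversible stages Q_m = Q_H·(T_m/T_H). Setting W₁ = Q_H(1 − T_m/T_H) equal to W₂ = Q_m(1 − T_C/T_m) = Q_H·(T_m − T_C)/T_H gives T_H − T_m = T_m − T_C, so T_m = (T_H + T_C)/2 = (623.71 + 296.00)/2 = 459.9 K.

T_m ≈ 459.9 K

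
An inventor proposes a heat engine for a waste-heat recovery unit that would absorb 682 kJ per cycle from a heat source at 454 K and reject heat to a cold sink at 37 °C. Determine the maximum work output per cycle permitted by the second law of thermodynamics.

W_max ≈ 216 kJ

T_C = 37 °C → 37 + 273.15 = 310.15 K.
By the Carnot theorem, η_max = 1 − T_C/T_H = 1 − 310.15/454.00 = 0.3169.
W_max = η_max · Q_H = 0.3169 × 682 = 216 kJ.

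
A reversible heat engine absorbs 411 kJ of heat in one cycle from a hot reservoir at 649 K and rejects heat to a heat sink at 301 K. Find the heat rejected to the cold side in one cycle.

Carnot efficiency: η = 1 − T_C/T_H = 1 − 301.00/649.00 = 0.5362.
For a reversible cycle Q_C/Q_H = T_C/T_H, so Q_C = 411 × 301.00/649.00 = 191 kJ.

Q_C ≈ 191 kJ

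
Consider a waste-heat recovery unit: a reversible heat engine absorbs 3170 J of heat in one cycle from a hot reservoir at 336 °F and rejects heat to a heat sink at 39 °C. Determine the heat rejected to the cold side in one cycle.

Q_C ≈ 2239 J

T_H = 336 °F → (336 − 32) × 5/9 = 168.89 °C = 442.04 K.
T_C = 39 °C → 39 + 273.15 = 312.15 K.
Carnot efficiency: η = 1 − T_C/T_H = 1 − 312.15/442.04 = 0.2938.
For a reversible cycle Q_C/Q_H = T_C/T_H, so Q_C = 3170 × 312.15/442.04 = 2239 J.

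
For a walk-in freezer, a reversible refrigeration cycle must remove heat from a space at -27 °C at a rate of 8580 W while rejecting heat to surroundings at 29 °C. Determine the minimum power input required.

Ẇ_in ≈ 1950 W

T_H = 29 °C → 29 + 273.15 = 302.15 K.
T_C = -27 °C → -27 + 273.15 = 246.15 K.
The reversible coefficient of performance is COP_R = T_C/(T_H − T_C) = 246.15/56.00 = 4.3955.
W = Q_C/COP_R = 8580/4.3955 = 1950 W.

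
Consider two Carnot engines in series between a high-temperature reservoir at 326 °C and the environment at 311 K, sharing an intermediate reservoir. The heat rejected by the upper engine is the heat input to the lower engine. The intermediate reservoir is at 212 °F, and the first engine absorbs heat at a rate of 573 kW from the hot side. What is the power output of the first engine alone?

Ẇ₁ ≈ 216 kW

T_H = 326 °C → 326 + 273.15 = 599.15 K.
T_m = 212 °F → (212 − 32) × 5/9 = 100.00 °C = 373.15 K.
First-stage efficiency η₁ = 1 − T_m/T_H = 1 − 373.15/599.15 = 0.3772.
W₁ = η₁·Q_H = 0.3772 × 573 = 216 kW.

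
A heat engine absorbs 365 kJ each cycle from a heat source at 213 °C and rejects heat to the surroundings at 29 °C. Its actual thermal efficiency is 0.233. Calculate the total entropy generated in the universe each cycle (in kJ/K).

T_H = 213 °C → 213 + 273.15 = 486.15 K.
T_C = 29 °C → 29 + 273.15 = 302.15 K.
W = η·Q_H = 0.233 × 365 = 85.05 kJ, so Q_C = Q_H − W = 280.0 kJ.
Reservoir entropy changes: ΔS_H = −Q_H/T_H = −365/486.15 = -0.7508 kJ/K and ΔS_C = +Q_C/T_C = 280.0/302.15 = 0.9265 kJ/K.
ΔS_univ = −Q_H/T_H + Q_C/T_C = 0.176 kJ/K (> 0, since η = 0.233 < η_Carnot = 0.378).

ΔS_univ ≈ 0.176 kJ/K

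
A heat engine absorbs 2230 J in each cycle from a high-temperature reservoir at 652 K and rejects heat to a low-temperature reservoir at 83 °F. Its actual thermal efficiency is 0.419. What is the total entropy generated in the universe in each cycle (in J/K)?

ΔS_univ ≈ 0.8773 J/K

T_C = 83 °F → (83 − 32) × 5/9 = 28.33 °C = 301.48 K.
W = η·Q_H = 0.419 × 2230 = 934.4 J, so Q_C = Q_H − W = 1296 J.
Reservoir entropy changes: ΔS_H = −Q_H/T_H = −2230/652.00 = -3.420 J/K and ΔS_C = +Q_C/T_C = 1296/301.48 = 4.298 J/K.
ΔS_univ = −Q_H/T_H + Q_C/T_C = 0.8773 J/K (> 0, since η = 0.419 < η_Carnot = 0.538).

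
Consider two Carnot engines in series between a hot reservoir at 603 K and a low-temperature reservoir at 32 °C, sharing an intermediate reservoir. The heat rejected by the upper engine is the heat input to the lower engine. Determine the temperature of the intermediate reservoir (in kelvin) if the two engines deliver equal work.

T_m ≈ 454 K

T_C = 32 °C → 32 + 273.15 = 305.15 K.
For reversible stages Q_m = Q_H·(T_m/T_H). Setting W₁ = Q_H(1 − T_m/T_H) equal to W₂ = Q_m(1 − T_C/T_m) = Q_H·(T_m − T_C)/T_H gives T_H − T_m = T_m − T_C, so T_m = (T_H + T_C)/2 = (603.00 + 305.15)/2 = 454 K.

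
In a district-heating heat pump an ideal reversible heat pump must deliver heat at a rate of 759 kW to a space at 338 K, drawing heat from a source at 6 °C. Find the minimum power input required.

T_C = 6 °C → 6 + 273.15 = 279.15 K.
The Carnot heat-pump COP is COP_HP = T_H/(T_H − T_C) = 338.00/58.85 = 5.7434.
W = Q_H/COP_HP = 759/5.7434 = 132.2 kW.

Ẇ_in ≈ 132.2 kW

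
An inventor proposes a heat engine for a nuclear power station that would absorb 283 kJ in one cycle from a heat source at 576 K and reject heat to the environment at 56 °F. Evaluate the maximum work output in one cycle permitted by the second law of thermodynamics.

T_C = 56 °F → (56 − 32) × 5/9 = 13.33 °C = 286.48 K.
The upper bound on efficiency is η_max = 1 − T_C/T_H = 1 − 286.48/576.00 = 0.5026.
W_max = η_max · Q_H = 0.5026 × 283 = 142 kJ.

W_max ≈ 142 kJ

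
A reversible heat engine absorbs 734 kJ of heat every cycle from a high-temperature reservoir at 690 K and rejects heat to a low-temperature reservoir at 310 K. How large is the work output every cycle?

W ≈ 404.2 kJ

Since the cycle is reversible, η = 1 − T_C/T_H = 1 − 310.00/690.00 = 0.5507.
W = η·Q_H = 0.5507 × 734 = 404.2 kJ.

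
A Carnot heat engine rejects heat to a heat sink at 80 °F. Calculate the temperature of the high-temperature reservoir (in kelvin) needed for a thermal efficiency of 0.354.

T_H ≈ 464.1 K

T_C = 80 °F → (80 − 32) × 5/9 = 26.67 °C = 299.82 K.
From η = 1 − T_C/T_H, solving for T_H gives T_H = T_C/(1 − η) = 299.82/(1 − 0.354) = 464.1 K.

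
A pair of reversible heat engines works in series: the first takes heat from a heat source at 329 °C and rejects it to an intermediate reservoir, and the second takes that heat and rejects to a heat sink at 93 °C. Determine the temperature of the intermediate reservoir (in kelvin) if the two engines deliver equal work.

T_H = 329 °C → 329 + 273.15 = 602.15 K.
T_C = 93 °C → 93 + 273.15 = 366.15 K.
For reversible stages Q_m = Q_H·(T_m/T_H). Setting W₁ = Q_H(1 − T_m/T_H) equal to W₂ = Q_m(1 − T_C/T_m) = Q_H·(T_m − T_C)/T_H gives T_H − T_m = T_m − T_C, so T_m = (T_H + T_C)/2 = (602.15 + 366.15)/2 = 484 K.

T_m ≈ 484 K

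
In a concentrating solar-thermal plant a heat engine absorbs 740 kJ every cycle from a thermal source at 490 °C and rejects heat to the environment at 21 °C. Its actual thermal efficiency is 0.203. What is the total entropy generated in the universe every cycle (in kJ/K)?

ΔS_univ ≈ 1.04 kJ/K

T_H = 490 °C → 490 + 273.15 = 763.15 K.
T_C = 21 °C → 21 + 273.15 = 294.15 K.
W = η·Q_H = 0.203 × 740 = 150.2 kJ, so Q_C = Q_H − W = 589.8 kJ.
Reservoir entropy changes: ΔS_H = −Q_H/T_H = −740/763.15 = -0.9697 kJ/K and ΔS_C = +Q_C/T_C = 589.8/294.15 = 2.005 kJ/K.
ΔS_univ = −Q_H/T_H + Q_C/T_C = 1.04 kJ/K (> 0, since η = 0.203 < η_Carnot = 0.615).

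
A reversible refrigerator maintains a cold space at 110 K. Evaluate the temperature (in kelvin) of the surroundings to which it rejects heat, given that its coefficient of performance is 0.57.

COP_R = T_C/(T_H − T_C) ⇒ T_H = T_C·(1 + 1/COP_R) = 110.00 × (1 + 1/0.57) = 303 K.

T_H ≈ 303 K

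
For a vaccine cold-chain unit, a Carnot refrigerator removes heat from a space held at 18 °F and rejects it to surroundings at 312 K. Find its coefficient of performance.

COP_R ≈ 5.691

T_C = 18 °F → (18 − 32) × 5/9 = -7.78 °C = 265.37 K.
The reversible coefficient of performance is COP_R = T_C/(T_H − T_C) = 265.37/(312.00 − 265.37) = 5.691.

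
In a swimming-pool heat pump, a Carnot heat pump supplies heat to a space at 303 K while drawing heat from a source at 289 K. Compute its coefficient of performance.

COP_HP ≈ 21.6

COP_HP = T_H/(T_H − T_C) = 303.00/(303.00 − 289.00) = 21.6.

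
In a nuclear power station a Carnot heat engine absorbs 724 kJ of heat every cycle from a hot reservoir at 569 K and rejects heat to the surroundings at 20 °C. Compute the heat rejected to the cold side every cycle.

Q_C ≈ 373 kJ

T_C = 20 °C → 20 + 273.15 = 293.15 K.
The Carnot efficiency is η = 1 − T_C/T_H = 1 − 293.15/569.00 = 0.4848.
For a reversible cycle Q_C/Q_H = T_C/T_H, so Q_C = 724 × 293.15/569.00 = 373 kJ.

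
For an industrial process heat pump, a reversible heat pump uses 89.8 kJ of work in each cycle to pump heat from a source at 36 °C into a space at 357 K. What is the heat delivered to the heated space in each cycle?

T_C = 36 °C → 36 + 273.15 = 309.15 K.
Reversible heating COP: COP_HP = T_H/(T_H − T_C) = 357.00/47.85 = 7.4608.
Q_H = COP_HP · W = 7.4608 × 89.8 = 670 kJ.

Q_H ≈ 670 kJ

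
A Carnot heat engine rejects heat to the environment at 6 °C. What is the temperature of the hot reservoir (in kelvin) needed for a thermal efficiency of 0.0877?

T_C = 6 °C → 6 + 273.15 = 279.15 K.
From η = 1 − T_C/T_H, solving for T_H gives T_H = T_C/(1 − η) = 279.15/(1 − 0.0877) = 306 K.

T_H ≈ 306 K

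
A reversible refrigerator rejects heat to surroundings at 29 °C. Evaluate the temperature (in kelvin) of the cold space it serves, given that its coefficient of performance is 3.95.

T_C ≈ 241 K

T_H = 29 °C → 29 + 273.15 = 302.15 K.
COP_R = T_C/(T_H − T_C) ⇒ T_C = T_H·COP_R/(1 + COP_R) = 302.15 × 3.95/(1 + 3.95) = 241 K.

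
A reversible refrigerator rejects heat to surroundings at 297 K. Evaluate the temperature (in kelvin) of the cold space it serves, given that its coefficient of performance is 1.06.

T_C ≈ 153 K

COP_R = T_C/(T_H − T_C) ⇒ T_C = T_H·COP_R/(1 + COP_R) = 297.00 × 1.06/(1 + 1.06) = 153 K.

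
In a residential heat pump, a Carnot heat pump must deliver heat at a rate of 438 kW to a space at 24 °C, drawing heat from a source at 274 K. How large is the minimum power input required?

Ẇ_in ≈ 34.1 kW

T_H = 24 °C → 24 + 273.15 = 297.15 K.
COP_HP = T_H/(T_H − T_C) = 297.15/23.15 = 12.8359.
W = Q_H/COP_HP = 438/12.8359 = 34.1 kW.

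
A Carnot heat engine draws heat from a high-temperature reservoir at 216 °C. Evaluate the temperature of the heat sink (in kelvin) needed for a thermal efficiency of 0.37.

T_C ≈ 308 K

T_H = 216 °C → 216 + 273.15 = 489.15 K.
From η = 1 − T_C/T_H, T_C = T_H·(1 − η) = 489.15 × (1 − 0.37) = 308 K.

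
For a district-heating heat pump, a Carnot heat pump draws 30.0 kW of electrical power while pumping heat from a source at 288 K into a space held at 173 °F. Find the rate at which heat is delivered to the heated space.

T_H = 173 °F → (173 − 32) × 5/9 = 78.33 °C = 351.48 K.
The Carnot heat-pump COP is COP_HP = T_H/(T_H − T_C) = 351.48/63.48 = 5.5366.
Q_H = COP_HP · W = 5.5366 × 30.0 = 166 kW.

Q̇_H ≈ 166 kW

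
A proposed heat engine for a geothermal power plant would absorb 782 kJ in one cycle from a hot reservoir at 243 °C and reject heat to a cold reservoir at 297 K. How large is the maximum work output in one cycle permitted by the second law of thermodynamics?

W_max ≈ 332.0 kJ

T_H = 243 °C → 243 + 273.15 = 516.15 K.
The second-law ceiling is the Carnot efficiency, η_max = 1 − T_C/T_H = 1 − 297.00/516.15 = 0.4246.
W_max = η_max · Q_H = 0.4246 × 782 = 332.0 kJ.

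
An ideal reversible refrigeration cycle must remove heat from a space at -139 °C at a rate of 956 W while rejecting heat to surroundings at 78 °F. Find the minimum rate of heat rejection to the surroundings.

Q̇_H ≈ 2130 W

T_H = 78 °F → (78 − 32) × 5/9 = 25.56 °C = 298.71 K.
T_C = -139 °C → -139 + 273.15 = 134.15 K.
For a reversible cycle Q_H/Q_C = T_H/T_C, so Q_H = Q_C·T_H/T_C = 956 × 298.71/134.15 = 2130 W.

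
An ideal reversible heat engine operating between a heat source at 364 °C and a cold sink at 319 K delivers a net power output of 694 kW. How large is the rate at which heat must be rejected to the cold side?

T_H = 364 °C → 364 + 273.15 = 637.15 K.
The Carnot efficiency is η = 1 − T_C/T_H = 1 − 319.00/637.15 = 0.4993.
Since Q_C/Q_H = T_C/T_H and Q_H = W/η, Q_C = W·T_C/(T_H − T_C) = 694 × 319.00/318.15 = 695.9 kW.

Q̇_C ≈ 695.9 kW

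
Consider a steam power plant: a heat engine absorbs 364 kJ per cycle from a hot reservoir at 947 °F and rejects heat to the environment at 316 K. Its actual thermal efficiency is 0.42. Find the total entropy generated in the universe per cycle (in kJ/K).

T_H = 947 °F → (947 − 32) × 5/9 = 508.33 °C = 781.48 K.
W = η·Q_H = 0.42 × 364 = 152.9 kJ, so Q_C = Q_H − W = 211.1 kJ.
The hot reservoir loses entropy Q_H/T_H = 364/781.48 = 0.4658 kJ/K; the cold reservoir gains Q_C/T_C = 211.1/316.00 = 0.6681 kJ/K.
ΔS_univ = −Q_H/T_H + Q_C/T_C = 0.2023 kJ/K (> 0, since η = 0.42 < η_Carnot = 0.596).

ΔS_univ ≈ 0.2023 kJ/K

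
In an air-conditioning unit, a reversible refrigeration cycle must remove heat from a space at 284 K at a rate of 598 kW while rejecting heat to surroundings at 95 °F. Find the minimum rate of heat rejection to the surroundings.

Q̇_H ≈ 649 kW

T_H = 95 °F → (95 − 32) × 5/9 = 35.00 °C = 308.15 K.
For a reversible cycle Q_H/Q_C = T_H/T_C, so Q_H = Q_C·T_H/T_C = 598 × 308.15/284.00 = 649 kW.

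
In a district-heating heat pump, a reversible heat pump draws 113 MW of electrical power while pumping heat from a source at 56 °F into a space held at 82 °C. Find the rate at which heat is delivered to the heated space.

Q̇_H ≈ 584.4 MW

T_H = 82 °C → 82 + 273.15 = 355.15 K.
T_C = 56 °F → (56 − 32) × 5/9 = 13.33 °C = 286.48 K.
For a reversible heat pump, COP_HP = T_H/(T_H − T_C) = 355.15/68.67 = 5.1721.
Q_H = COP_HP · W = 5.1721 × 113 = 584.4 MW.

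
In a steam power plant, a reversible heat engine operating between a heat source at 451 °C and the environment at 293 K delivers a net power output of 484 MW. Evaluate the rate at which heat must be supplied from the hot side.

T_H = 451 °C → 451 + 273.15 = 724.15 K.
For a reversible engine, η = 1 − T_C/T_H = 1 − 293.00/724.15 = 0.5954.
Q_H = W/η = 484/0.5954 = 813 MW.

Q̇_H ≈ 813 MW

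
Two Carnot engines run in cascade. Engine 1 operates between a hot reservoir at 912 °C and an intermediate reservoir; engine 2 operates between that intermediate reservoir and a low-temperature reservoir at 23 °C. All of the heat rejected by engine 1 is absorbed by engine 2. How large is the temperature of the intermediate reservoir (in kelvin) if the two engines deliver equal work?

T_m ≈ 741 K

T_H = 912 °C → 912 + 273.15 = 1185.15 K.
T_C = 23 °C → 23 + 273.15 = 296.15 K.
For reversible stages Q_m = Q_H·(T_m/T_H). Setting W₁ = Q_H(1 − T_m/T_H) equal to W₂ = Q_m(1 − T_C/T_m) = Q_H·(T_m − T_C)/T_H gives T_H − T_m = T_m − T_C, so T_m = (T_H + T_C)/2 = (1185.15 + 296.15)/2 = 741 K.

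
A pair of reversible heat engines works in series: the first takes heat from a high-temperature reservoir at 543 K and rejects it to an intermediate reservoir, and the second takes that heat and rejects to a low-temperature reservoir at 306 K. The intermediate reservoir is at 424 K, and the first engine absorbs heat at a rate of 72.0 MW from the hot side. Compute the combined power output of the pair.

Ẇ_total ≈ 31.43 MW

Two reversible stages in series are equivalent to a single Carnot engine between T_H and T_C, so η_total = 1 − T_C/T_H = 1 − 306.00/543.00 = 0.4365.
W_total = η_total · Q_H = 0.4365 × 72.0 = 31.43 MW.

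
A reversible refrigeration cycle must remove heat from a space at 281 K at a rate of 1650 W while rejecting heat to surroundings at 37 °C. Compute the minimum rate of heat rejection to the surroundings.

T_H = 37 °C → 37 + 273.15 = 310.15 K.
For a reversible cycle Q_H/Q_C = T_H/T_C, so Q_H = Q_C·T_H/T_C = 1650 × 310.15/281.00 = 1821 W.

Q̇_H ≈ 1821 W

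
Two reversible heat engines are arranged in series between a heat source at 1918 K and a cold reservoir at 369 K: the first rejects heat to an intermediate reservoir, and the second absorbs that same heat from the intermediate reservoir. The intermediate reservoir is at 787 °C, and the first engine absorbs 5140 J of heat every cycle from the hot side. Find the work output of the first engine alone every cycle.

T_m = 787 °C → 787 + 273.15 = 1060.15 K.
First-stage efficiency η₁ = 1 − T_m/T_H = 1 − 1060.15/1918.00 = 0.4473.
W₁ = η₁·Q_H = 0.4473 × 5140 = 2300 J.

W₁ ≈ 2300 J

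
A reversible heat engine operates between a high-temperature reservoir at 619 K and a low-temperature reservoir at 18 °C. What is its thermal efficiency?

T_C = 18 °C → 18 + 273.15 = 291.15 K.
Since the cycle is reversible, η = 1 − T_C/T_H = 1 − 291.15/619.00 = 0.5296.

η ≈ 0.5296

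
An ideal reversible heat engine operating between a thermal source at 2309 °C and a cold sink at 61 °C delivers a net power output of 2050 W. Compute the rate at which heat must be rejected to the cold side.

Q̇_C ≈ 305 W

T_H = 2309 °C → 2309 + 273.15 = 2582.15 K.
T_C = 61 °C → 61 + 273.15 = 334.15 K.
The Carnot efficiency is η = 1 − T_C/T_H = 1 − 334.15/2582.15 = 0.8706.
Since Q_C/Q_H = T_C/T_H and Q_H = W/η, Q_C = W·T_C/(T_H − T_C) = 2050 × 334.15/2248.00 = 305 W.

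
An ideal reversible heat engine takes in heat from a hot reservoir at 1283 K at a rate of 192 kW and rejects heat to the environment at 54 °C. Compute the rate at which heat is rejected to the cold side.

Q̇_C ≈ 49.0 kW

T_C = 54 °C → 54 + 273.15 = 327.15 K.
The Carnot efficiency is η = 1 − T_C/T_H = 1 − 327.15/1283.00 = 0.7450.
For a reversible cycle Q_C/Q_H = T_C/T_H, so Q_C = 192 × 327.15/1283.00 = 49.0 kW.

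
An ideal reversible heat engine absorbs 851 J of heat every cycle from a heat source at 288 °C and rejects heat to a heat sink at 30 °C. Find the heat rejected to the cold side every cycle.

Q_C ≈ 459.7 J

T_H = 288 °C → 288 + 273.15 = 561.15 K.
T_C = 30 °C → 30 + 273.15 = 303.15 K.
Carnot efficiency: η = 1 − T_C/T_H = 1 − 303.15/561.15 = 0.4598.
For a reversible cycle Q_C/Q_H = T_C/T_H, so Q_C = 851 × 303.15/561.15 = 459.7 J.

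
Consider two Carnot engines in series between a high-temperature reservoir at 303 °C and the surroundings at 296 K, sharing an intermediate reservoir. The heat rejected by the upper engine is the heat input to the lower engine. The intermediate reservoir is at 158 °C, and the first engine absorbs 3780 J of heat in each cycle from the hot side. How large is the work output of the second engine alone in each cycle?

T_H = 303 °C → 303 + 273.15 = 576.15 K.
T_m = 158 °C → 158 + 273.15 = 431.15 K.
Heat entering the second stage: Q_m = Q_H·(T_m/T_H) = 3780 × 431.15/576.15 = 2830 J.
Second-stage efficiency η₂ = 1 − T_C/T_m = 1 − 296.00/431.15 = 0.3135, so W₂ = η₂·Q_m = 887 J.

W₂ ≈ 887 J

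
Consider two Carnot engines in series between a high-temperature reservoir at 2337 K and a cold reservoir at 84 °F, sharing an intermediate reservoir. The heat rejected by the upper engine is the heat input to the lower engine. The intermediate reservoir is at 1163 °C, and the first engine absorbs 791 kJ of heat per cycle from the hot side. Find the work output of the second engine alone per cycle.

W₂ ≈ 384 kJ

T_C = 84 °F → (84 − 32) × 5/9 = 28.89 °C = 302.04 K.
T_m = 1163 °C → 1163 + 273.15 = 1436.15 K.
Heat entering the second stage: Q_m = Q_H·(T_m/T_H) = 791 × 1436.15/2337.00 = 486 kJ.
Second-stage efficiency η₂ = 1 − T_C/T_m = 1 − 302.04/1436.15 = 0.7897, so W₂ = η₂·Q_m = 384 kJ.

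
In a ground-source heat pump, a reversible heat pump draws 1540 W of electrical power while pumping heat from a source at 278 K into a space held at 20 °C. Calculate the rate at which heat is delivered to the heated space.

Q̇_H ≈ 29800 W

T_H = 20 °C → 20 + 273.15 = 293.15 K.
For a reversible heat pump, COP_HP = T_H/(T_H − T_C) = 293.15/15.15 = 19.3498.
Q_H = COP_HP · W = 19.3498 × 1540 = 29800 W.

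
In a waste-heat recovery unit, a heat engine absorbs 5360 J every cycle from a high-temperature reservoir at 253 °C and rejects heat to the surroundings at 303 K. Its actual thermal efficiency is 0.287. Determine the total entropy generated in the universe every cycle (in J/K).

ΔS_univ ≈ 2.43 J/K

T_H = 253 °C → 253 + 273.15 = 526.15 K.
W = η·Q_H = 0.287 × 5360 = 1538 J, so Q_C = Q_H − W = 3822 J.
The hot reservoir loses entropy Q_H/T_H = 5360/526.15 = 10.19 J/K; the cold reservoir gains Q_C/T_C = 3822/303.00 = 12.61 J/K.
ΔS_univ = −Q_H/T_H + Q_C/T_C = 2.43 J/K (> 0, since η = 0.287 < η_Carnot = 0.424).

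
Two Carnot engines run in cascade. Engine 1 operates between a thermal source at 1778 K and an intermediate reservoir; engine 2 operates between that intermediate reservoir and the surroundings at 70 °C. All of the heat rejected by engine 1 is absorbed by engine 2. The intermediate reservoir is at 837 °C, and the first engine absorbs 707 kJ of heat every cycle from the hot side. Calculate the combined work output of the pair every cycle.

W_total ≈ 571 kJ

T_C = 70 °C → 70 + 273.15 = 343.15 K.
Two reversible stages in series are equivalent to a single Carnot engine between T_H and T_C, so η_total = 1 − T_C/T_H = 1 − 343.15/1778.00 = 0.8070.
W_total = η_total · Q_H = 0.8070 × 707 = 571 kJ.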